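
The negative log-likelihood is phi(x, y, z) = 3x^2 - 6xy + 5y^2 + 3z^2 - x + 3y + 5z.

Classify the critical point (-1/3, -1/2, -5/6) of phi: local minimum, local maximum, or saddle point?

The Hessian is constant: H = [[6, -6, 0], [-6, 10, 0], [0, 0, 6]].
Leading principal minors: Δ₁ = 6, Δ₂ = 24, Δ₃ = 144.
All leading minors are positive, so H is positive definite: a local minimum.

local minimum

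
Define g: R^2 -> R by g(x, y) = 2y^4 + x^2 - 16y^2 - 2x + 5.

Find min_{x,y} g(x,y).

-28

g(x,y) separates as P(x) + Q(y) + 5, so its minimum is min P + min Q + 5.
P'(x) = 2x - 2 vanishes at x ∈ {1}; Q'(y) = 8y(y - 2)(y + 2) vanishes at y ∈ {-2, 0, 2}.
Local minima of P (where P''>0): P(1)=-1. Local minima of Q: Q(-2)=-32, Q(2)=-32.
So the global minimum of g is P(1) + Q(-2) + 5 = -1 − 32 + 5 = -28, attained at (1, -2).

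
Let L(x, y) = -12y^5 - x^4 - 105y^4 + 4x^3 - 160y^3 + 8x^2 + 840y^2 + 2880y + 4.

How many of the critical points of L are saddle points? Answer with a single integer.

6

L separates as a function of x plus a function of y, so ∇L=0 decouples.
∂L/∂x = -4x(x - 4)(x + 1) = 0 at x ∈ {-1, 0, 4}; ∂L/∂y = -60(y - 2)(y + 2)(y + 3)(y + 4) = 0 at y ∈ {-4, -3, -2, 2}.
The Hessian is diagonal: diag(L_xx, L_yy). Second derivatives: L_xx(-1)=-20, L_xx(0)=16, L_xx(4)=-80; L_yy(-4)=720, L_yy(-3)=-300, L_yy(-2)=480, L_yy(2)=-7200.
Saddle points occur where the two diagonal entries have opposite signs: (-1, -4), (-1, -2), (0, -3), (0, 2), (4, -4), (4, -2). Count: 6.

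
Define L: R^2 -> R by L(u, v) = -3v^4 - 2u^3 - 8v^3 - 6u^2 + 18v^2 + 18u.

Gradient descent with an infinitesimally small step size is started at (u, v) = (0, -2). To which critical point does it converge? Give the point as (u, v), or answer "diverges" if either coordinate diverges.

L is separable, so gradient descent decouples: u follows -∂L/∂u, v follows -∂L/∂v.
∂L/∂u = -6(u - 1)(u + 3); at u=0 this is 18, so u decreases.
∂L/∂v = -12v(v - 1)(v + 3); at v=-2 this is -72, so v increases.
u converges to its nearest critical value -3 (a local min of the u-part); v converges to 0. The iterate converges to (-3, 0).

(-3, 0)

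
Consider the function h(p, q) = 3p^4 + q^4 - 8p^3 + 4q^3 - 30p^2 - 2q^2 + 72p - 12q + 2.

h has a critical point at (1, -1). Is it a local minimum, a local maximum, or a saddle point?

local maximum

The mixed partial ∂²h/∂p∂q is 0, so the Hessian at any point is diag(h_pp, h_qq) = diag(12(3p^2 - 4p - 5), 4(3q^2 + 6q - 1)).
At (1, -1): H = diag(-72, -16).
Both eigenvalues are negative, so H is negative definite: a local maximum.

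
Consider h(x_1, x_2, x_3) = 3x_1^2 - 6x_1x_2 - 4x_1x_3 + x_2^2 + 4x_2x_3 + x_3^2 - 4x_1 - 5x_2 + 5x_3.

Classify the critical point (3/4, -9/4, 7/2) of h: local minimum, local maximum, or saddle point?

saddle point

The Hessian is constant: H = [[6, -6, -4], [-6, 2, 4], [-4, 4, 2]].
Leading principal minors: Δ₁ = 6, Δ₂ = -24, Δ₃ = 16.
The minors fit neither the all-positive nor the alternating-sign pattern, so H is indefinite: a saddle point.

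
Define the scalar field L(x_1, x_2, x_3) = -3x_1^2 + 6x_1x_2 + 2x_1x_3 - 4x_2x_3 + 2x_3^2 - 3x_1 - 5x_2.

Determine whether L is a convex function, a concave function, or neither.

neither

L is quadratic, so its Hessian is the constant matrix H = [[-6, 6, 2], [6, 0, -4], [2, -4, 4]].
Leading principal minors: -6, -36, -144.
Neither pattern holds ⇒ H is indefinite ⇒ neither convex nor concave.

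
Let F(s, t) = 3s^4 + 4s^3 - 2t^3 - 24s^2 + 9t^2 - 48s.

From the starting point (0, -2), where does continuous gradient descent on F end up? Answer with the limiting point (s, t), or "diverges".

F is separable, so gradient descent decouples: s follows -∂F/∂s, t follows -∂F/∂t.
∂F/∂s = 12(s - 2)(s + 1)(s + 2); at s=0 this is -48, so s increases.
∂F/∂t = -6t(t - 3); at t=-2 this is -60, so t increases.
s converges to its nearest critical value 2 (a local min of the s-part); t converges to 0. The iterate converges to (2, 0).

(2, 0)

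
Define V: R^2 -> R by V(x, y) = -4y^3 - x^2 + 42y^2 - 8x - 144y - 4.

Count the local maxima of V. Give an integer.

V separates as a function of x plus a function of y, so ∇V=0 decouples.
∂V/∂x = -2(x + 4) = 0 at x ∈ {-4}; ∂V/∂y = -12(y - 4)(y - 3) = 0 at y ∈ {3, 4}.
The Hessian is diagonal: diag(V_xx, V_yy). Second derivatives: V_xx(-4)=-2; V_yy(3)=12, V_yy(4)=-12.
Local maxima occur where both diagonal entries negative: (-4, 4). Count: 1.

1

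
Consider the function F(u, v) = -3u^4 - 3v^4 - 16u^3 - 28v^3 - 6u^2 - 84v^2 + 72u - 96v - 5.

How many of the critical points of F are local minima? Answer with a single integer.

1

F separates as a function of u plus a function of v, so ∇F=0 decouples.
∂F/∂u = -12(u - 1)(u + 2)(u + 3) = 0 at u ∈ {-3, -2, 1}; ∂F/∂v = -12(v + 1)(v + 2)(v + 4) = 0 at v ∈ {-4, -2, -1}.
The Hessian is diagonal: diag(F_uu, F_vv). Second derivatives: F_uu(-3)=-48, F_uu(-2)=36, F_uu(1)=-144; F_vv(-4)=-72, F_vv(-2)=24, F_vv(-1)=-36.
Local minima occur where both diagonal entries positive: (-2, -2). Count: 1.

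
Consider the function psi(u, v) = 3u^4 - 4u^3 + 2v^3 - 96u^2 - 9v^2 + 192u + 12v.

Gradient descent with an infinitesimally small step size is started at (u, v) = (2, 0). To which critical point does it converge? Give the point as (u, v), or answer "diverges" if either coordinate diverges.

psi is separable, so gradient descent decouples: u follows -∂psi/∂u, v follows -∂psi/∂v.
∂psi/∂u = 12(u - 4)(u - 1)(u + 4); at u=2 this is -144, so u increases.
∂psi/∂v = 6(v - 2)(v - 1); at v=0 this is 12, so v decreases.
The v-coordinate has no critical point in that direction and runs off to infinity.

diverges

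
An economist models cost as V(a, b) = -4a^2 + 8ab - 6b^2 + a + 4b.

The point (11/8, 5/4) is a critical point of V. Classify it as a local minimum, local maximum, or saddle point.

local maximum

The Hessian of V is constant: H = [[-8, 8], [8, -12]].
det(H) = (-8)·(-12) − 8² = 32.
det(H) > 0 and tr(H) = -20 < 0, so H is negative definite and the point is a local maximum.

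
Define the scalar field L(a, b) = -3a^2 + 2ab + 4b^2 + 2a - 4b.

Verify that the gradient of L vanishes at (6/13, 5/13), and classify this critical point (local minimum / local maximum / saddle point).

saddle point

∇L = (-6a + 2b + 2, 2a + 8b - 4); substituting (6/13, 5/13) gives ∇L = (0, 0), so (6/13, 5/13) is indeed a critical point.
The Hessian of L is constant: H = [[-6, 2], [2, 8]].
det(H) = (-6)·8 − 2² = -52.
Since det(H) < 0, H is indefinite and the critical point is a saddle point.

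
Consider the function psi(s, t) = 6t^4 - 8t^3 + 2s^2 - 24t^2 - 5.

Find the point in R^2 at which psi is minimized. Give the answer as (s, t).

(0, 2)

psi(s,t) separates as P(s) + Q(t) − 5, so its minimum is min P + min Q − 5.
P'(s) = 4s vanishes at s ∈ {0}; Q'(t) = 24t(t - 2)(t + 1) vanishes at t ∈ {-1, 0, 2}.
Local minima of P (where P''>0): P(0)=0. Local minima of Q: Q(-1)=-10, Q(2)=-64.
So the global minimum of psi is P(0) + Q(2) − 5 = 0 − 64 − 5 = -69, attained at (0, 2).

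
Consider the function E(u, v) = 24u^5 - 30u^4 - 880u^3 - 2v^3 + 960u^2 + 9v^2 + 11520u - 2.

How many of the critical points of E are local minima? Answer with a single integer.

E separates as a function of u plus a function of v, so ∇E=0 decouples.
∂E/∂u = 120(u - 4)(u - 3)(u + 2)(u + 4) = 0 at u ∈ {-4, -2, 3, 4}; ∂E/∂v = -6v(v - 3) = 0 at v ∈ {0, 3}.
The Hessian is diagonal: diag(E_uu, E_vv). Second derivatives: E_uu(-4)=-13440, E_uu(-2)=7200, E_uu(3)=-4200, E_uu(4)=5760; E_vv(0)=18, E_vv(3)=-18.
Local minima occur where both diagonal entries positive: (-2, 0), (4, 0). Count: 2.

2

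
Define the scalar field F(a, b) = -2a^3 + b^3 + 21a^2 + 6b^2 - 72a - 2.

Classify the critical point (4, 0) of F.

The mixed partial ∂²F/∂a∂b is 0, so the Hessian at any point is diag(F_aa, F_bb) = diag(6(-2a + 7), 6(b + 2)).
At (4, 0): H = diag(-6, 12).
The eigenvalues have opposite signs, so H is indefinite: a saddle point.

saddle point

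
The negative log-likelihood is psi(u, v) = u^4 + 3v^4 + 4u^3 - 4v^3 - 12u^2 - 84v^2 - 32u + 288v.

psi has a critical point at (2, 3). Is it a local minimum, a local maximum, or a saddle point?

The mixed partial ∂²psi/∂u∂v is 0, so the Hessian at any point is diag(psi_uu, psi_vv) = diag(12(u^2 + 2u - 2), 12(3v^2 - 2v - 14)).
At (2, 3): H = diag(72, 84).
Both eigenvalues are positive, so H is positive definite: a local minimum.

local minimum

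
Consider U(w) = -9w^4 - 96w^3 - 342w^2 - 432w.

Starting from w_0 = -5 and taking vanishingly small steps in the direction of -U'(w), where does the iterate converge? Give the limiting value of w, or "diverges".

U'(w) = -36(w + 1)(w + 3)(w + 4), so U'(-5) = 288.
Gradient descent moves in the -U' direction, i.e. w is decreasing.
There is no critical point below w=-5, and U' keeps the same sign, so the iterate runs off to −∞.

diverges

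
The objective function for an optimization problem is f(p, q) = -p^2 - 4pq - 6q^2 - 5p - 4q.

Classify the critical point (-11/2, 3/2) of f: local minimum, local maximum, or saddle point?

The Hessian of f is constant: H = [[-2, -4], [-4, -12]].
det(H) = (-2)·(-12) − (-4)² = 8.
det(H) > 0 and tr(H) = -14 < 0, so H is negative definite and the point is a local maximum.

local maximum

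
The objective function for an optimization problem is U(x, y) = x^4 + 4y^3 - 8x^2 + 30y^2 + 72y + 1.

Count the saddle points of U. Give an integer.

3

U separates as a function of x plus a function of y, so ∇U=0 decouples.
∂U/∂x = 4x(x - 2)(x + 2) = 0 at x ∈ {-2, 0, 2}; ∂U/∂y = 12(y + 2)(y + 3) = 0 at y ∈ {-3, -2}.
The Hessian is diagonal: diag(U_xx, U_yy). Second derivatives: U_xx(-2)=32, U_xx(0)=-16, U_xx(2)=32; U_yy(-3)=-12, U_yy(-2)=12.
Saddle points occur where the two diagonal entries have opposite signs: (-2, -3), (0, -2), (2, -3). Count: 3.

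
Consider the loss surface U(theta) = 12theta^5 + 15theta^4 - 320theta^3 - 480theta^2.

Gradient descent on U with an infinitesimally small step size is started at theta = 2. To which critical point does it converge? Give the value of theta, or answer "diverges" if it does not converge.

U'(theta) = 60theta(theta - 4)(theta + 1)(theta + 4), so U'(2) = -4320.
Gradient descent moves in the -U' direction, i.e. theta is increasing.
The nearest critical point in that direction is theta = 4, where U'' = 9600 > 0 (a local minimum). The iterate converges there.

4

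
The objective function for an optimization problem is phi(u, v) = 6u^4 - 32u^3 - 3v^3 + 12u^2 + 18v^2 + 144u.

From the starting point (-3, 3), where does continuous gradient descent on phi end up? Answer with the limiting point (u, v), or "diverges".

(-1, 0)

phi is separable, so gradient descent decouples: u follows -∂phi/∂u, v follows -∂phi/∂v.
∂phi/∂u = 24(u - 3)(u - 2)(u + 1); at u=-3 this is -1440, so u increases.
∂phi/∂v = -9v(v - 4); at v=3 this is 27, so v decreases.
u converges to its nearest critical value -1 (a local min of the u-part); v converges to 0. The iterate converges to (-1, 0).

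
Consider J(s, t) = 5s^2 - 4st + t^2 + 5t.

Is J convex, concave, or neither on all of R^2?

convex

J is quadratic, so its Hessian is the constant matrix H = [[10, -4], [-4, 2]].
det(H) = 4, tr(H) = 12.
det(H) > 0 and tr(H) > 0, so H is positive definite everywhere: convex.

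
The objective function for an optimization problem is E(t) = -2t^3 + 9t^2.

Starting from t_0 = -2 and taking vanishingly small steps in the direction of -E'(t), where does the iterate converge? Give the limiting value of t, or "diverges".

E'(t) = -6t(t - 3), so E'(-2) = -60.
Gradient descent moves in the -E' direction, i.e. t is increasing.
The nearest critical point in that direction is t = 0, where E'' = 18 > 0 (a local minimum). The iterate converges there.

0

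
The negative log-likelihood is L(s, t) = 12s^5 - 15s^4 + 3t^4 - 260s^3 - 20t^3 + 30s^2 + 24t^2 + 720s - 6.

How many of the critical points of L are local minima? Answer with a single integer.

4

L separates as a function of s plus a function of t, so ∇L=0 decouples.
∂L/∂s = 60(s - 4)(s - 1)(s + 1)(s + 3) = 0 at s ∈ {-3, -1, 1, 4}; ∂L/∂t = 12t(t - 4)(t - 1) = 0 at t ∈ {0, 1, 4}.
The Hessian is diagonal: diag(L_ss, L_tt). Second derivatives: L_ss(-3)=-3360, L_ss(-1)=1200, L_ss(1)=-1440, L_ss(4)=6300; L_tt(0)=48, L_tt(1)=-36, L_tt(4)=144.
Local minima occur where both diagonal entries positive: (-1, 0), (-1, 4), (4, 0), (4, 4). Count: 4.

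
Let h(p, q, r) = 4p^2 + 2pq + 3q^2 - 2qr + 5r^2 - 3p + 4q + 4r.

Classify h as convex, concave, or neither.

h is quadratic, so its Hessian is the constant matrix H = [[8, 2, 0], [2, 6, -2], [0, -2, 10]].
Leading principal minors: 8, 44, 408.
All positive ⇒ H ≻ 0 ⇒ convex.

convex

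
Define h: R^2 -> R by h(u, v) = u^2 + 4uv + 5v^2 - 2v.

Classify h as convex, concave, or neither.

convex

h is quadratic, so its Hessian is the constant matrix H = [[2, 4], [4, 10]].
det(H) = 4, tr(H) = 12.
det(H) > 0 and tr(H) > 0, so H is positive definite everywhere: convex.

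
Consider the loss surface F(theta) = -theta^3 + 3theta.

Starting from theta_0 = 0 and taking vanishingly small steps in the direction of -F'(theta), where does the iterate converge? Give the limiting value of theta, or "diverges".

-1

F'(theta) = -3(theta - 1)(theta + 1), so F'(0) = 3.
Gradient descent moves in the -F' direction, i.e. theta is decreasing.
The nearest critical point in that direction is theta = -1, where F'' = 6 > 0 (a local minimum). The iterate converges there.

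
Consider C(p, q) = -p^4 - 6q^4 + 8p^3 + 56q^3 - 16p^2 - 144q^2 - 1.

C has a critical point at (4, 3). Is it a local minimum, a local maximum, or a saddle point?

The mixed partial ∂²C/∂p∂q is 0, so the Hessian at any point is diag(C_pp, C_qq) = diag(4(-3p^2 + 12p - 8), 24(-3q^2 + 14q - 12)).
At (4, 3): H = diag(-32, 72).
The eigenvalues have opposite signs, so H is indefinite: a saddle point.

saddle point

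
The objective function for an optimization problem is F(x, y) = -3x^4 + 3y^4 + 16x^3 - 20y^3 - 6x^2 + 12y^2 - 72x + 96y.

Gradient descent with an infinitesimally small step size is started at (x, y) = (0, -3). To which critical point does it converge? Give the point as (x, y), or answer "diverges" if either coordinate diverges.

(2, -1)

F is separable, so gradient descent decouples: x follows -∂F/∂x, y follows -∂F/∂y.
∂F/∂x = -12(x - 3)(x - 2)(x + 1); at x=0 this is -72, so x increases.
∂F/∂y = 12(y - 4)(y - 2)(y + 1); at y=-3 this is -840, so y increases.
x converges to its nearest critical value 2 (a local min of the x-part); y converges to -1. The iterate converges to (2, -1).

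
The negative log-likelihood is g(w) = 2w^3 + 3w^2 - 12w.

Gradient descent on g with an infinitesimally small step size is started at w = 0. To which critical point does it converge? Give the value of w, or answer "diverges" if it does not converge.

g'(w) = 6(w - 1)(w + 2), so g'(0) = -12.
Gradient descent moves in the -g' direction, i.e. w is increasing.
The nearest critical point in that direction is w = 1, where g'' = 18 > 0 (a local minimum). The iterate converges there.

1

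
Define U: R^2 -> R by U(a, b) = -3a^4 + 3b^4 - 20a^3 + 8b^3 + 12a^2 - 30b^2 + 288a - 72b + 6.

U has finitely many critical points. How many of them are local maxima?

2

U separates as a function of a plus a function of b, so ∇U=0 decouples.
∂U/∂a = -12(a - 2)(a + 3)(a + 4) = 0 at a ∈ {-4, -3, 2}; ∂U/∂b = 12(b - 2)(b + 1)(b + 3) = 0 at b ∈ {-3, -1, 2}.
The Hessian is diagonal: diag(U_aa, U_bb). Second derivatives: U_aa(-4)=-72, U_aa(-3)=60, U_aa(2)=-360; U_bb(-3)=120, U_bb(-1)=-72, U_bb(2)=180.
Local maxima occur where both diagonal entries negative: (-4, -1), (2, -1). Count: 2.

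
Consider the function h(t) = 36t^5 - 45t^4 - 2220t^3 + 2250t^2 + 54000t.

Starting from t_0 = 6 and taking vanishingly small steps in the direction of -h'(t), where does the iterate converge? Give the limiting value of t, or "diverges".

h'(t) = 180(t - 5)(t - 4)(t + 3)(t + 5), so h'(6) = 35640.
Gradient descent moves in the -h' direction, i.e. t is decreasing.
The nearest critical point in that direction is t = 5, where h'' = 14400 > 0 (a local minimum). The iterate converges there.

5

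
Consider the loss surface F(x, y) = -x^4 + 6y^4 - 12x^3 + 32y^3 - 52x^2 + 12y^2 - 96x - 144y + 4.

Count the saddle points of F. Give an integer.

F separates as a function of x plus a function of y, so ∇F=0 decouples.
∂F/∂x = -4(x + 2)(x + 3)(x + 4) = 0 at x ∈ {-4, -3, -2}; ∂F/∂y = 24(y - 1)(y + 2)(y + 3) = 0 at y ∈ {-3, -2, 1}.
The Hessian is diagonal: diag(F_xx, F_yy). Second derivatives: F_xx(-4)=-8, F_xx(-3)=4, F_xx(-2)=-8; F_yy(-3)=96, F_yy(-2)=-72, F_yy(1)=288.
Saddle points occur where the two diagonal entries have opposite signs: (-4, -3), (-4, 1), (-3, -2), (-2, -3), (-2, 1). Count: 5.

5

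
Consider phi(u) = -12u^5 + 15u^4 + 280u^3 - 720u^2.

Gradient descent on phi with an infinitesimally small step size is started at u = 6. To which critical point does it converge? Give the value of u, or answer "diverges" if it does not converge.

phi'(u) = -60u(u - 3)(u - 2)(u + 4), so phi'(6) = -43200.
Gradient descent moves in the -phi' direction, i.e. u is increasing.
There is no critical point above u=6, and phi' keeps the same sign, so the iterate runs off to +∞.

diverges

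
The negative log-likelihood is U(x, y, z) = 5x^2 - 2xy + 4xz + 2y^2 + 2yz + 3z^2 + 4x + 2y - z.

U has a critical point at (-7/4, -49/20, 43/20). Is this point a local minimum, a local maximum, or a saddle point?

local minimum

The Hessian is constant: H = [[10, -2, 4], [-2, 4, 2], [4, 2, 6]].
Leading principal minors: Δ₁ = 10, Δ₂ = 36, Δ₃ = 80.
All leading minors are positive, so H is positive definite: a local minimum.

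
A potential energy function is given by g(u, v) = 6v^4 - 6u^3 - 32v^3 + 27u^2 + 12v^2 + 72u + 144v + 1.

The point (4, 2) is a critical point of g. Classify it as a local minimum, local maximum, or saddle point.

The mixed partial ∂²g/∂u∂v is 0, so the Hessian at any point is diag(g_uu, g_vv) = diag(18(-2u + 3), 24(3v^2 - 8v + 1)).
At (4, 2): H = diag(-90, -72).
Both eigenvalues are negative, so H is negative definite: a local maximum.

local maximum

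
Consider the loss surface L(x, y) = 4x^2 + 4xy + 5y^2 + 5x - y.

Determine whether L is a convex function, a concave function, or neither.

convex

L is quadratic, so its Hessian is the constant matrix H = [[8, 4], [4, 10]].
det(H) = 64, tr(H) = 18.
det(H) > 0 and tr(H) > 0, so H is positive definite everywhere: convex.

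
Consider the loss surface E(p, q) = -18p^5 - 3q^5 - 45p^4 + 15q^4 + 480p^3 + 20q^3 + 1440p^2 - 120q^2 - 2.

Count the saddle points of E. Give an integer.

E separates as a function of p plus a function of q, so ∇E=0 decouples.
∂E/∂p = -90p(p - 4)(p + 2)(p + 4) = 0 at p ∈ {-4, -2, 0, 4}; ∂E/∂q = -15q(q - 4)(q - 2)(q + 2) = 0 at q ∈ {-2, 0, 2, 4}.
The Hessian is diagonal: diag(E_pp, E_qq). Second derivatives: E_pp(-4)=5760, E_pp(-2)=-2160, E_pp(0)=2880, E_pp(4)=-17280; E_qq(-2)=720, E_qq(0)=-240, E_qq(2)=240, E_qq(4)=-720.
Saddle points occur where the two diagonal entries have opposite signs: (-4, 0), (-4, 4), (-2, -2), (-2, 2), (0, 0), (0, 4), (4, -2), (4, 2). Count: 8.

8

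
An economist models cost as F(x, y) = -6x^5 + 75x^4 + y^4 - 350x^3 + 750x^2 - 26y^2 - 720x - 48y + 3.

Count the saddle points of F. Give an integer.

F separates as a function of x plus a function of y, so ∇F=0 decouples.
∂F/∂x = -30(x - 4)(x - 3)(x - 2)(x - 1) = 0 at x ∈ {1, 2, 3, 4}; ∂F/∂y = 4(y - 4)(y + 1)(y + 3) = 0 at y ∈ {-3, -1, 4}.
The Hessian is diagonal: diag(F_xx, F_yy). Second derivatives: F_xx(1)=180, F_xx(2)=-60, F_xx(3)=60, F_xx(4)=-180; F_yy(-3)=56, F_yy(-1)=-40, F_yy(4)=140.
Saddle points occur where the two diagonal entries have opposite signs: (1, -1), (2, -3), (2, 4), (3, -1), (4, -3), (4, 4). Count: 6.

6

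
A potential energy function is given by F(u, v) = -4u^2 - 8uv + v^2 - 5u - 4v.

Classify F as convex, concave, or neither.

F is quadratic, so its Hessian is the constant matrix H = [[-8, -8], [-8, 2]].
det(H) = -80, tr(H) = -6.
det(H) < 0, so H is indefinite: neither convex nor concave.

neither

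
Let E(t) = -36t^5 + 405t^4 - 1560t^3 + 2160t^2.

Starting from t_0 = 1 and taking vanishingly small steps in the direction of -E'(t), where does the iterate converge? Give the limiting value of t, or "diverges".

0

E'(t) = -180t(t - 4)(t - 3)(t - 2), so E'(1) = 1080.
Gradient descent moves in the -E' direction, i.e. t is decreasing.
The nearest critical point in that direction is t = 0, where E'' = 4320 > 0 (a local minimum). The iterate converges there.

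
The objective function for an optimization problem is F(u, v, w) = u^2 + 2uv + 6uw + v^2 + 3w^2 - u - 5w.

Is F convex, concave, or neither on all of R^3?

neither

F is quadratic, so its Hessian is the constant matrix H = [[2, 2, 6], [2, 2, 0], [6, 0, 6]].
Leading principal minors: 2, 0, -72.
Neither pattern holds ⇒ H is indefinite ⇒ neither convex nor concave.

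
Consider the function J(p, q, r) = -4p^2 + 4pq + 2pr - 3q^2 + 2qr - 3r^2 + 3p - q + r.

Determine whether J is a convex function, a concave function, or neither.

J is quadratic, so its Hessian is the constant matrix H = [[-8, 4, 2], [4, -6, 2], [2, 2, -6]].
Leading principal minors: -8, 32, -104.
Signs alternate −, +, − ⇒ H ≺ 0 ⇒ concave.

concave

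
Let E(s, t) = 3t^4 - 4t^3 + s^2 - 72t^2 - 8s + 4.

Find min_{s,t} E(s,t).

E(s,t) separates as P(s) + Q(t) + 4, so its minimum is min P + min Q + 4.
P'(s) = 2s - 8 vanishes at s ∈ {4}; Q'(t) = 12t(t - 4)(t + 3) vanishes at t ∈ {-3, 0, 4}.
Local minima of P (where P''>0): P(4)=-16. Local minima of Q: Q(-3)=-297, Q(4)=-640.
So the global minimum of E is P(4) + Q(4) + 4 = -16 − 640 + 4 = -652, attained at (4, 4).

-652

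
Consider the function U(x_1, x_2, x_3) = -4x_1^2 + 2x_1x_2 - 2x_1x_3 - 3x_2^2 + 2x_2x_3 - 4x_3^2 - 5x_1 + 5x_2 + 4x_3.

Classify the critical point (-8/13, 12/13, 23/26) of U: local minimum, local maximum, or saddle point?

local maximum

The Hessian is constant: H = [[-8, 2, -2], [2, -6, 2], [-2, 2, -8]].
Leading principal minors: Δ₁ = -8, Δ₂ = 44, Δ₃ = -312.
The minors alternate sign starting negative (−, +, −), so H is negative definite: a local maximum.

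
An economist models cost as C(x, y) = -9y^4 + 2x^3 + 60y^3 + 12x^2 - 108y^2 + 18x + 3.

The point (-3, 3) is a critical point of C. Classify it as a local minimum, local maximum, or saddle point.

The mixed partial ∂²C/∂x∂y is 0, so the Hessian at any point is diag(C_xx, C_yy) = diag(12(x + 2), 36(-3y^2 + 10y - 6)).
At (-3, 3): H = diag(-12, -108).
Both eigenvalues are negative, so H is negative definite: a local maximum.

local maximum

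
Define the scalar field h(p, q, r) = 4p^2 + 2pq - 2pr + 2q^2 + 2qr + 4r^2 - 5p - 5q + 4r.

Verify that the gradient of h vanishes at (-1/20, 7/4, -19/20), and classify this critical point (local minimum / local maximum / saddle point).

local minimum

∇h = (8p + 2q - 2r - 5, 2p + 4q + 2r - 5, -2p + 2q + 8r + 4); substituting (-1/20, 7/4, -19/20) gives ∇h = (0, 0, 0), so (-1/20, 7/4, -19/20) is indeed a critical point.
The Hessian is constant: H = [[8, 2, -2], [2, 4, 2], [-2, 2, 8]].
Leading principal minors: Δ₁ = 8, Δ₂ = 28, Δ₃ = 160.
All leading minors are positive, so H is positive definite: a local minimum.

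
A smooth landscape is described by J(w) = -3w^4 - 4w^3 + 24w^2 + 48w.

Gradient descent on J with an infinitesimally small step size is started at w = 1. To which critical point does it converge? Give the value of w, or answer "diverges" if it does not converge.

J'(w) = -12(w - 2)(w + 1)(w + 2), so J'(1) = 72.
Gradient descent moves in the -J' direction, i.e. w is decreasing.
The nearest critical point in that direction is w = -1, where J'' = 36 > 0 (a local minimum). The iterate converges there.

-1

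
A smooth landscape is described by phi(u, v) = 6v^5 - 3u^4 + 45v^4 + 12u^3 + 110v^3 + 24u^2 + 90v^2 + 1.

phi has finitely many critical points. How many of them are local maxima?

phi separates as a function of u plus a function of v, so ∇phi=0 decouples.
∂phi/∂u = -12u(u - 4)(u + 1) = 0 at u ∈ {-1, 0, 4}; ∂phi/∂v = 30v(v + 1)(v + 2)(v + 3) = 0 at v ∈ {-3, -2, -1, 0}.
The Hessian is diagonal: diag(phi_uu, phi_vv). Second derivatives: phi_uu(-1)=-60, phi_uu(0)=48, phi_uu(4)=-240; phi_vv(-3)=-180, phi_vv(-2)=60, phi_vv(-1)=-60, phi_vv(0)=180.
Local maxima occur where both diagonal entries negative: (-1, -3), (-1, -1), (4, -3), (4, -1). Count: 4.

4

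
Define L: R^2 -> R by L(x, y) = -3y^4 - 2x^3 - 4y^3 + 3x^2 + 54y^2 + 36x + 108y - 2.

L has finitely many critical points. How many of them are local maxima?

L separates as a function of x plus a function of y, so ∇L=0 decouples.
∂L/∂x = -6(x - 3)(x + 2) = 0 at x ∈ {-2, 3}; ∂L/∂y = -12(y - 3)(y + 1)(y + 3) = 0 at y ∈ {-3, -1, 3}.
The Hessian is diagonal: diag(L_xx, L_yy). Second derivatives: L_xx(-2)=30, L_xx(3)=-30; L_yy(-3)=-144, L_yy(-1)=96, L_yy(3)=-288.
Local maxima occur where both diagonal entries negative: (3, -3), (3, 3). Count: 2.

2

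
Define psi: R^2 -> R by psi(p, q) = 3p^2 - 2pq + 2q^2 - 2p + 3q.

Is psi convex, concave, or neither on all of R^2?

convex

psi is quadratic, so its Hessian is the constant matrix H = [[6, -2], [-2, 4]].
det(H) = 20, tr(H) = 10.
det(H) > 0 and tr(H) > 0, so H is positive definite everywhere: convex.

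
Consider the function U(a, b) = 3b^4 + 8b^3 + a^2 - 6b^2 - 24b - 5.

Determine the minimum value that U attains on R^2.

U(a,b) separates as P(a) + Q(b) − 5, so its minimum is min P + min Q − 5.
P'(a) = 2a vanishes at a ∈ {0}; Q'(b) = 12(b - 1)(b + 1)(b + 2) vanishes at b ∈ {-2, -1, 1}.
Local minima of P (where P''>0): P(0)=0. Local minima of Q: Q(-2)=8, Q(1)=-19.
So the global minimum of U is P(0) + Q(1) − 5 = 0 − 19 − 5 = -24, attained at (0, 1).

-24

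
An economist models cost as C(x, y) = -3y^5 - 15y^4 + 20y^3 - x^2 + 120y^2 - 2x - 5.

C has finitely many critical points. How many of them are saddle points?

2

C separates as a function of x plus a function of y, so ∇C=0 decouples.
∂C/∂x = -2(x + 1) = 0 at x ∈ {-1}; ∂C/∂y = -15y(y - 2)(y + 2)(y + 4) = 0 at y ∈ {-4, -2, 0, 2}.
The Hessian is diagonal: diag(C_xx, C_yy). Second derivatives: C_xx(-1)=-2; C_yy(-4)=720, C_yy(-2)=-240, C_yy(0)=240, C_yy(2)=-720.
Saddle points occur where the two diagonal entries have opposite signs: (-1, -4), (-1, 0). Count: 2.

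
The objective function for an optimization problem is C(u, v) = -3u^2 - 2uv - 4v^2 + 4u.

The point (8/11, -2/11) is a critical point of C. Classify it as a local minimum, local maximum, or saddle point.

local maximum

The Hessian of C is constant: H = [[-6, -2], [-2, -8]].
det(H) = (-6)·(-8) − (-2)² = 44.
det(H) > 0 and tr(H) = -14 < 0, so H is negative definite and the point is a local maximum.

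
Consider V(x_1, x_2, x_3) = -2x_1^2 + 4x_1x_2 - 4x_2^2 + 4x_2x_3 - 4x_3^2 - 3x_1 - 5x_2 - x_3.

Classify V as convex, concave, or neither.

V is quadratic, so its Hessian is the constant matrix H = [[-4, 4, 0], [4, -8, 4], [0, 4, -8]].
Leading principal minors: -4, 16, -64.
Signs alternate −, +, − ⇒ H ≺ 0 ⇒ concave.

concave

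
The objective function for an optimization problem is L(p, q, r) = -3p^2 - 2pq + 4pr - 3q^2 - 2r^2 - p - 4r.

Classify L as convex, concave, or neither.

L is quadratic, so its Hessian is the constant matrix H = [[-6, -2, 4], [-2, -6, 0], [4, 0, -4]].
Leading principal minors: -6, 32, -32.
Signs alternate −, +, − ⇒ H ≺ 0 ⇒ concave.

concave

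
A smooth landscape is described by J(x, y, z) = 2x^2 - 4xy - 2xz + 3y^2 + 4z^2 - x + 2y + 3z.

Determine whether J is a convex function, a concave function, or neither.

convex

J is quadratic, so its Hessian is the constant matrix H = [[4, -4, -2], [-4, 6, 0], [-2, 0, 8]].
Leading principal minors: 4, 8, 40.
All positive ⇒ H ≻ 0 ⇒ convex.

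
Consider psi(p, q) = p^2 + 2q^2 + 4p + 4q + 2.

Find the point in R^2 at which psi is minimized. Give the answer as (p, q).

psi(p,q) separates as A(p) + B(q) + 2, so its minimum is min A + min B + 2.
A'(p) = 2p + 4 vanishes at p ∈ {-2}; B'(q) = 4q + 4 vanishes at q ∈ {-1}.
Local minima of A (where A''>0): A(-2)=-4. Local minima of B: B(-1)=-2.
So the global minimum of psi is A(-2) + B(-1) + 2 = -4 − 2 + 2 = -4, attained at (-2, -1).

(-2, -1)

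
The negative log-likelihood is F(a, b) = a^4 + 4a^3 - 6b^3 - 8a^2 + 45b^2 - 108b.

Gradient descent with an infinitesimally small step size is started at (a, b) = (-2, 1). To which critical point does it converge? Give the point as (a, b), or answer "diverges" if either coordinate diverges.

F is separable, so gradient descent decouples: a follows -∂F/∂a, b follows -∂F/∂b.
∂F/∂a = 4a(a - 1)(a + 4); at a=-2 this is 48, so a decreases.
∂F/∂b = -18(b - 3)(b - 2); at b=1 this is -36, so b increases.
a converges to its nearest critical value -4 (a local min of the a-part); b converges to 2. The iterate converges to (-4, 2).

(-4, 2)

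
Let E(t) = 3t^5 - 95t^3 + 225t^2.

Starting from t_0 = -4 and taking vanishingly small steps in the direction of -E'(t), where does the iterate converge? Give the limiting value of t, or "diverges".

E'(t) = 15t(t - 3)(t - 2)(t + 5), so E'(-4) = -2520.
Gradient descent moves in the -E' direction, i.e. t is increasing.
The nearest critical point in that direction is t = 0, where E'' = 450 > 0 (a local minimum). The iterate converges there.

0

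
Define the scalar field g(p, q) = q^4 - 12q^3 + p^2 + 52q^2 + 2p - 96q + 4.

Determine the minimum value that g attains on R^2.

-61

g(p,q) separates as A(p) + B(q) + 4, so its minimum is min A + min B + 4.
A'(p) = 2p + 2 vanishes at p ∈ {-1}; B'(q) = 4(q - 4)(q - 3)(q - 2) vanishes at q ∈ {2, 3, 4}.
Local minima of A (where A''>0): A(-1)=-1. Local minima of B: B(2)=-64, B(4)=-64.
So the global minimum of g is A(-1) + B(2) + 4 = -1 − 64 + 4 = -61, attained at (-1, 2).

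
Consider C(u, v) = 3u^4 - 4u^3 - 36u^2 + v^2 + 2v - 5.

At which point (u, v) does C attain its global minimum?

(3, -1)

C(u,v) separates as P(u) + Q(v) − 5, so its minimum is min P + min Q − 5.
P'(u) = 12u(u - 3)(u + 2) vanishes at u ∈ {-2, 0, 3}; Q'(v) = 2v + 2 vanishes at v ∈ {-1}.
Local minima of P (where P''>0): P(-2)=-64, P(3)=-189. Local minima of Q: Q(-1)=-1.
So the global minimum of C is P(3) + Q(-1) − 5 = -189 − 1 − 5 = -195, attained at (3, -1).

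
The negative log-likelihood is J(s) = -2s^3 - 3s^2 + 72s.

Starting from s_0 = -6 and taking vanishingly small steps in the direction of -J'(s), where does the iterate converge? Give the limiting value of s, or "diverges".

-4

J'(s) = -6(s - 3)(s + 4), so J'(-6) = -108.
Gradient descent moves in the -J' direction, i.e. s is increasing.
The nearest critical point in that direction is s = -4, where J'' = 42 > 0 (a local minimum). The iterate converges there.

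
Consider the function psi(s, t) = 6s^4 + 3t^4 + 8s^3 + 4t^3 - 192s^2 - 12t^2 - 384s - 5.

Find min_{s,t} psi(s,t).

-2597

psi(s,t) separates as P(s) + Q(t) − 5, so its minimum is min P + min Q − 5.
P'(s) = 24(s - 4)(s + 1)(s + 4) vanishes at s ∈ {-4, -1, 4}; Q'(t) = 12t(t - 1)(t + 2) vanishes at t ∈ {-2, 0, 1}.
Local minima of P (where P''>0): P(-4)=-512, P(4)=-2560. Local minima of Q: Q(-2)=-32, Q(1)=-5.
So the global minimum of psi is P(4) + Q(-2) − 5 = -2560 − 32 − 5 = -2597, attained at (4, -2).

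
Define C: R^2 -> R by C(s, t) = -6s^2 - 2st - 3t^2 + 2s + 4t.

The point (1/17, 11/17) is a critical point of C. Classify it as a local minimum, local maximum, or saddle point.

local maximum

The Hessian of C is constant: H = [[-12, -2], [-2, -6]].
det(H) = (-12)·(-6) − (-2)² = 68.
det(H) > 0 and tr(H) = -18 < 0, so H is negative definite and the point is a local maximum.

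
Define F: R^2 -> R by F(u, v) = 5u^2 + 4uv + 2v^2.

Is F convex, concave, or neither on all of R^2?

F is quadratic, so its Hessian is the constant matrix H = [[10, 4], [4, 4]].
det(H) = 24, tr(H) = 14.
det(H) > 0 and tr(H) > 0, so H is positive definite everywhere: convex.

convex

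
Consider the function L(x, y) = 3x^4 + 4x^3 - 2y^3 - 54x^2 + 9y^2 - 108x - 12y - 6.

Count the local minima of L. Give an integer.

2

L separates as a function of x plus a function of y, so ∇L=0 decouples.
∂L/∂x = 12(x - 3)(x + 1)(x + 3) = 0 at x ∈ {-3, -1, 3}; ∂L/∂y = -6(y - 2)(y - 1) = 0 at y ∈ {1, 2}.
The Hessian is diagonal: diag(L_xx, L_yy). Second derivatives: L_xx(-3)=144, L_xx(-1)=-96, L_xx(3)=288; L_yy(1)=6, L_yy(2)=-6.
Local minima occur where both diagonal entries positive: (-3, 1), (3, 1). Count: 2.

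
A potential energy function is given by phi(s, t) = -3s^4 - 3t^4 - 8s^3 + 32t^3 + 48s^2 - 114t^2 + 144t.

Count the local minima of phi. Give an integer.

phi separates as a function of s plus a function of t, so ∇phi=0 decouples.
∂phi/∂s = -12s(s - 2)(s + 4) = 0 at s ∈ {-4, 0, 2}; ∂phi/∂t = -12(t - 4)(t - 3)(t - 1) = 0 at t ∈ {1, 3, 4}.
The Hessian is diagonal: diag(phi_ss, phi_tt). Second derivatives: phi_ss(-4)=-288, phi_ss(0)=96, phi_ss(2)=-144; phi_tt(1)=-72, phi_tt(3)=24, phi_tt(4)=-36.
Local minima occur where both diagonal entries positive: (0, 3). Count: 1.

1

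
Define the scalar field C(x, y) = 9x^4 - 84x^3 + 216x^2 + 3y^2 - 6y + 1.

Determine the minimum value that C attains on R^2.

-2

C(x,y) separates as P(x) + Q(y) + 1, so its minimum is min P + min Q + 1.
P'(x) = 36x(x - 4)(x - 3) vanishes at x ∈ {0, 3, 4}; Q'(y) = 6y - 6 vanishes at y ∈ {1}.
Local minima of P (where P''>0): P(0)=0, P(4)=384. Local minima of Q: Q(1)=-3.
So the global minimum of C is P(0) + Q(1) + 1 = 0 − 3 + 1 = -2, attained at (0, 1).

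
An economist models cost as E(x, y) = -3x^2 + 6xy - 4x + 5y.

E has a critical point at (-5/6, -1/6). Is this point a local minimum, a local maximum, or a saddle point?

The Hessian of E is constant: H = [[-6, 6], [6, 0]].
det(H) = (-6)·0 − 6² = -36.
Since det(H) < 0, H is indefinite and the critical point is a saddle point.

saddle point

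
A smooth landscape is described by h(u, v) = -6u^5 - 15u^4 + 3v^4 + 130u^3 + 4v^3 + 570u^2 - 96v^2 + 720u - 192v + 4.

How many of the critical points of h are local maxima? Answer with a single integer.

h separates as a function of u plus a function of v, so ∇h=0 decouples.
∂h/∂u = -30(u - 4)(u + 1)(u + 2)(u + 3) = 0 at u ∈ {-3, -2, -1, 4}; ∂h/∂v = 12(v - 4)(v + 1)(v + 4) = 0 at v ∈ {-4, -1, 4}.
The Hessian is diagonal: diag(h_uu, h_vv). Second derivatives: h_uu(-3)=420, h_uu(-2)=-180, h_uu(-1)=300, h_uu(4)=-6300; h_vv(-4)=288, h_vv(-1)=-180, h_vv(4)=480.
Local maxima occur where both diagonal entries negative: (-2, -1), (4, -1). Count: 2.

2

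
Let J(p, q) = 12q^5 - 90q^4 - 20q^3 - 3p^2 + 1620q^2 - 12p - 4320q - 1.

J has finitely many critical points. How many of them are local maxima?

J separates as a function of p plus a function of q, so ∇J=0 decouples.
∂J/∂p = -6(p + 2) = 0 at p ∈ {-2}; ∂J/∂q = 60(q - 4)(q - 3)(q - 2)(q + 3) = 0 at q ∈ {-3, 2, 3, 4}.
The Hessian is diagonal: diag(J_pp, J_qq). Second derivatives: J_pp(-2)=-6; J_qq(-3)=-12600, J_qq(2)=600, J_qq(3)=-360, J_qq(4)=840.
Local maxima occur where both diagonal entries negative: (-2, -3), (-2, 3). Count: 2.

2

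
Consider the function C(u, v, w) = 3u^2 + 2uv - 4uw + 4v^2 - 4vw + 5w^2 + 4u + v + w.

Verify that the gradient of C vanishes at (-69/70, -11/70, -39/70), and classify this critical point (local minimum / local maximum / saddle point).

∇C = (6u + 2v - 4w + 4, 2u + 8v - 4w + 1, -4u - 4v + 10w + 1); substituting (-69/70, -11/70, -39/70) gives ∇C = (0, 0, 0), so (-69/70, -11/70, -39/70) is indeed a critical point.
The Hessian is constant: H = [[6, 2, -4], [2, 8, -4], [-4, -4, 10]].
Leading principal minors: Δ₁ = 6, Δ₂ = 44, Δ₃ = 280.
All leading minors are positive, so H is positive definite: a local minimum.

local minimum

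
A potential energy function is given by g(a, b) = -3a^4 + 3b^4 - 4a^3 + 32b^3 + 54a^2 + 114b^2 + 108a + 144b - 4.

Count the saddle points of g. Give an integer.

g separates as a function of a plus a function of b, so ∇g=0 decouples.
∂g/∂a = -12(a - 3)(a + 1)(a + 3) = 0 at a ∈ {-3, -1, 3}; ∂g/∂b = 12(b + 1)(b + 3)(b + 4) = 0 at b ∈ {-4, -3, -1}.
The Hessian is diagonal: diag(g_aa, g_bb). Second derivatives: g_aa(-3)=-144, g_aa(-1)=96, g_aa(3)=-288; g_bb(-4)=36, g_bb(-3)=-24, g_bb(-1)=72.
Saddle points occur where the two diagonal entries have opposite signs: (-3, -4), (-3, -1), (-1, -3), (3, -4), (3, -1). Count: 5.

5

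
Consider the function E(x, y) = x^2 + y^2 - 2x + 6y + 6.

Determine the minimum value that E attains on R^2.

-4

E(x,y) separates as P(x) + Q(y) + 6, so its minimum is min P + min Q + 6.
P'(x) = 2x - 2 vanishes at x ∈ {1}; Q'(y) = 2y + 6 vanishes at y ∈ {-3}.
Local minima of P (where P''>0): P(1)=-1. Local minima of Q: Q(-3)=-9.
So the global minimum of E is P(1) + Q(-3) + 6 = -1 − 9 + 6 = -4, attained at (1, -3).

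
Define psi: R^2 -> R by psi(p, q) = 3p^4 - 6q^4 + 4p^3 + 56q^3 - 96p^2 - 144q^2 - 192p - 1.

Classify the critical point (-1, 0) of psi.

local maximum

The mixed partial ∂²psi/∂p∂q is 0, so the Hessian at any point is diag(psi_pp, psi_qq) = diag(12(3p^2 + 2p - 16), 24(-3q^2 + 14q - 12)).
At (-1, 0): H = diag(-180, -288).
Both eigenvalues are negative, so H is negative definite: a local maximum.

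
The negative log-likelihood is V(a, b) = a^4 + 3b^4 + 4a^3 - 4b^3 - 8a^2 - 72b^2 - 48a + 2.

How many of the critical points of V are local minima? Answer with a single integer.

V separates as a function of a plus a function of b, so ∇V=0 decouples.
∂V/∂a = 4(a - 2)(a + 2)(a + 3) = 0 at a ∈ {-3, -2, 2}; ∂V/∂b = 12b(b - 4)(b + 3) = 0 at b ∈ {-3, 0, 4}.
The Hessian is diagonal: diag(V_aa, V_bb). Second derivatives: V_aa(-3)=20, V_aa(-2)=-16, V_aa(2)=80; V_bb(-3)=252, V_bb(0)=-144, V_bb(4)=336.
Local minima occur where both diagonal entries positive: (-3, -3), (-3, 4), (2, -3), (2, 4). Count: 4.

4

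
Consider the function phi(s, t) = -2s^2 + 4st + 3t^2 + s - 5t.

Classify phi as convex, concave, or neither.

phi is quadratic, so its Hessian is the constant matrix H = [[-4, 4], [4, 6]].
det(H) = -40, tr(H) = 2.
det(H) < 0, so H is indefinite: neither convex nor concave.

neither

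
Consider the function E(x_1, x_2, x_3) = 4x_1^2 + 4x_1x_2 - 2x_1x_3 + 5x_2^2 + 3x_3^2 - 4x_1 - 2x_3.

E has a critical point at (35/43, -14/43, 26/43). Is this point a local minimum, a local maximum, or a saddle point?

The Hessian is constant: H = [[8, 4, -2], [4, 10, 0], [-2, 0, 6]].
Leading principal minors: Δ₁ = 8, Δ₂ = 64, Δ₃ = 344.
All leading minors are positive, so H is positive definite: a local minimum.

local minimum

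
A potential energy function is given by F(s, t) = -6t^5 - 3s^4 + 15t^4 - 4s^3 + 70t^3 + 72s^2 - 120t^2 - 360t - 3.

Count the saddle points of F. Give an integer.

F separates as a function of s plus a function of t, so ∇F=0 decouples.
∂F/∂s = -12s(s - 3)(s + 4) = 0 at s ∈ {-4, 0, 3}; ∂F/∂t = -30(t - 3)(t - 2)(t + 1)(t + 2) = 0 at t ∈ {-2, -1, 2, 3}.
The Hessian is diagonal: diag(F_ss, F_tt). Second derivatives: F_ss(-4)=-336, F_ss(0)=144, F_ss(3)=-252; F_tt(-2)=600, F_tt(-1)=-360, F_tt(2)=360, F_tt(3)=-600.
Saddle points occur where the two diagonal entries have opposite signs: (-4, -2), (-4, 2), (0, -1), (0, 3), (3, -2), (3, 2). Count: 6.

6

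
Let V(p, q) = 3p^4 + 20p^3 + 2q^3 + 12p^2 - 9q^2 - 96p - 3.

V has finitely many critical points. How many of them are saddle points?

3

V separates as a function of p plus a function of q, so ∇V=0 decouples.
∂V/∂p = 12(p - 1)(p + 2)(p + 4) = 0 at p ∈ {-4, -2, 1}; ∂V/∂q = 6q(q - 3) = 0 at q ∈ {0, 3}.
The Hessian is diagonal: diag(V_pp, V_qq). Second derivatives: V_pp(-4)=120, V_pp(-2)=-72, V_pp(1)=180; V_qq(0)=-18, V_qq(3)=18.
Saddle points occur where the two diagonal entries have opposite signs: (-4, 0), (-2, 3), (1, 0). Count: 3.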